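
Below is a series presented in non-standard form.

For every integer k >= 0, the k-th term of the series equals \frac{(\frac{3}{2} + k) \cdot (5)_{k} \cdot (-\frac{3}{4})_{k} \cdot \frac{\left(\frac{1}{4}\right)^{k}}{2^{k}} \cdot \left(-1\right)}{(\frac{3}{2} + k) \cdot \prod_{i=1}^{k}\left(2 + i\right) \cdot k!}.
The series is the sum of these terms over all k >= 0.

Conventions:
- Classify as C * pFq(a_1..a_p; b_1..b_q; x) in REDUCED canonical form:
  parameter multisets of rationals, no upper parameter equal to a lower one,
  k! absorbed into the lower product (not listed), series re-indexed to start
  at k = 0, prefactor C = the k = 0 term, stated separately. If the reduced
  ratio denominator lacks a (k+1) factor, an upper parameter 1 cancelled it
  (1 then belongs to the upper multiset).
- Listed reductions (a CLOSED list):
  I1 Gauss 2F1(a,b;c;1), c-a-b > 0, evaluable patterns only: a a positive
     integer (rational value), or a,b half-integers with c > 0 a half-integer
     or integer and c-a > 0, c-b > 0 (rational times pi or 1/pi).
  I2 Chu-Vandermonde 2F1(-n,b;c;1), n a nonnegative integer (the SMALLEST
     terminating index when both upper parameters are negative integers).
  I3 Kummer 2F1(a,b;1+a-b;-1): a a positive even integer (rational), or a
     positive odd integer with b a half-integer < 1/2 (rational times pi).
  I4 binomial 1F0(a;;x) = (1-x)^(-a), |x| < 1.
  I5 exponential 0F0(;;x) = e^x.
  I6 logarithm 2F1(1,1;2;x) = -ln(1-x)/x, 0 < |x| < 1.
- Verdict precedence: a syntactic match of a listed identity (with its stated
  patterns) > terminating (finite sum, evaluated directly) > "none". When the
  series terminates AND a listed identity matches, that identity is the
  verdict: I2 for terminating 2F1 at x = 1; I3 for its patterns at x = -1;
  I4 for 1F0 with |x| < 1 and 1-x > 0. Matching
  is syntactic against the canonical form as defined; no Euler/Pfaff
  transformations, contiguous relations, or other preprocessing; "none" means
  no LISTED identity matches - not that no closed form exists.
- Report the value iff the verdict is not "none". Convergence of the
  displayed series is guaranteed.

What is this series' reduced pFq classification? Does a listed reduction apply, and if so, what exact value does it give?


The series (x = \frac{1}{8}) is 2F1: upper {-\frac{3}{4}, 5}, lower {3}, prefactor -1. Verdict: none. No listed pattern accepts 2F1(-\frac{3}{4}, 5; 3; \frac{1}{8}).

Structural cue: t_0 = -1 here, and the two k-th powers (C = -1, x = 1/8) combine into one argument.
Consecutive-term ratio: r(k) = \frac{1}{8} * (k-\frac{3}{4}) (k+5) / [(k+3) (k+1)] - poly over poly, x = \frac{1}{8} from leading terms; C = -1 at k = 0.


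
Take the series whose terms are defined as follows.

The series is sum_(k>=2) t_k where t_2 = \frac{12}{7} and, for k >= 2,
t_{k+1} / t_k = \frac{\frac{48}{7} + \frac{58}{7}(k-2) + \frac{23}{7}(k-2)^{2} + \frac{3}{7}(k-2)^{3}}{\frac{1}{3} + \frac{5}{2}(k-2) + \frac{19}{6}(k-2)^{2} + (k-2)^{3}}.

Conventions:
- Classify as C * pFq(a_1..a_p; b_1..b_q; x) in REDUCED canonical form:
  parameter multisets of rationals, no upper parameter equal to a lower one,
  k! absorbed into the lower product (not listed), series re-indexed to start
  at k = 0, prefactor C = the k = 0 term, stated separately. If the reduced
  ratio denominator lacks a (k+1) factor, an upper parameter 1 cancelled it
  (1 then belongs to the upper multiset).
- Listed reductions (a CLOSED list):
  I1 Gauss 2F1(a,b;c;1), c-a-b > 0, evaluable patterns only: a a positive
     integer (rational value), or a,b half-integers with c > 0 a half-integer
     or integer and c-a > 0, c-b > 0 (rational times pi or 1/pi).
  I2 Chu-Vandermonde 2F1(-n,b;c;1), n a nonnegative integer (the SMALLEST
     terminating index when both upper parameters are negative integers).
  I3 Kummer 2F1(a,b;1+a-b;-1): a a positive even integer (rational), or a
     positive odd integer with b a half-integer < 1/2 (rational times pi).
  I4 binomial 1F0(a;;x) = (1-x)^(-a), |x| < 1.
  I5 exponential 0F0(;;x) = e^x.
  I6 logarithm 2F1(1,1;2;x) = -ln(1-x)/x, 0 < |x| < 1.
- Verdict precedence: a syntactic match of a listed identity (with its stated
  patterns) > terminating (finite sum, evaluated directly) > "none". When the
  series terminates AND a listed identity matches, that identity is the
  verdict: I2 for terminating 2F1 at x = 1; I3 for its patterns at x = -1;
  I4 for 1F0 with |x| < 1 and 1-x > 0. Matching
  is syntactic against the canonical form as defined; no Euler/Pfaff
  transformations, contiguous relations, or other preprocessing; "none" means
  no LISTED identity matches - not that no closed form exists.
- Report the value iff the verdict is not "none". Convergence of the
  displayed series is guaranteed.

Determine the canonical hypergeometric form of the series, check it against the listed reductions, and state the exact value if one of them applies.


This is \frac{12}{7} * 2F1(\frac{8}{3}, 3; \frac{1}{6}; \frac{3}{7}) in reduced canonical form. Verdict: none. No listed pattern accepts 2F1(\frac{8}{3}, 3; \frac{1}{6}; \frac{3}{7}).

Key step: x = \frac{3}{7} and factor the ratio over Q (prefactor 12/7): negated roots = parameters.
Adjacent-term ratio: r(k) = \frac{3}{7} * (k+\frac{8}{3}) (k+3) / [(k+\frac{1}{6}) (k+1)] - rational in k, leading ratio \frac{3}{7}; with t_0 = \frac{12}{7}, classification follows.


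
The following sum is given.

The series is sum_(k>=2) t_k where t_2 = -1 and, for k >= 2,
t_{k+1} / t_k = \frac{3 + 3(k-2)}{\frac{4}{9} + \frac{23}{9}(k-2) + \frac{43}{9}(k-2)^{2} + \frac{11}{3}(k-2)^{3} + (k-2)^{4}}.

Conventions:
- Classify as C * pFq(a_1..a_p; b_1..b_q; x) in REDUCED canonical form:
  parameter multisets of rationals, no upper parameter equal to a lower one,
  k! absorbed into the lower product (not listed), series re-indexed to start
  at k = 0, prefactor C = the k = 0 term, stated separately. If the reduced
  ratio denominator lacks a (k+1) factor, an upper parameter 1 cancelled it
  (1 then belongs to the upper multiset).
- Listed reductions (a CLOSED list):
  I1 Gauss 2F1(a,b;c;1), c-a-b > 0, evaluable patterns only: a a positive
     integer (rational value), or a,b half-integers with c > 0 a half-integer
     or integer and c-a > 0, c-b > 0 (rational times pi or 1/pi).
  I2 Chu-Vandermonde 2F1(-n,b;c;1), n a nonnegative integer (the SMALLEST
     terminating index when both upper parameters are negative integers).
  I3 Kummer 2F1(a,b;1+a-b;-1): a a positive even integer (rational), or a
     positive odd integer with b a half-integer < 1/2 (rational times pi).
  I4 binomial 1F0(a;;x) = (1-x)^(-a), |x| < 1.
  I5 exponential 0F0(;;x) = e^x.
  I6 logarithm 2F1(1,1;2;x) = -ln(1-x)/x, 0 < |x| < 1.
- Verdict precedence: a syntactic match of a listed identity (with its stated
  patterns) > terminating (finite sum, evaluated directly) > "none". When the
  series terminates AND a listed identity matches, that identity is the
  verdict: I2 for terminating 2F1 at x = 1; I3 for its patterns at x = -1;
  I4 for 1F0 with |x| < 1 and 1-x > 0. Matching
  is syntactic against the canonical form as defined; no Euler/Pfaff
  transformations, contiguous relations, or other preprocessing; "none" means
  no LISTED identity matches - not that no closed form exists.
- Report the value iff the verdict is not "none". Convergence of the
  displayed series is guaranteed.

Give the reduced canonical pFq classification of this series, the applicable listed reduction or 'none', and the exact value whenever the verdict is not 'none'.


x = 3 here; the reduced form reads 0F2, upper {-}, lower {\frac{1}{3}, \frac{4}{3}}, C = -1. Verdict: none. Every listed pattern misses the 0F2 form at 3, upper {-}.

Structural cue: from the first term -1: the parameter 1 appears in both the upper and lower lists and cancels.
Adjacent-term ratio: r(k) = 3 * 1 / [(k+\frac{1}{3}) (k+\frac{4}{3}) (k+1)] - poly over poly, x = 3 from leading terms; C = -1 at k = 0.


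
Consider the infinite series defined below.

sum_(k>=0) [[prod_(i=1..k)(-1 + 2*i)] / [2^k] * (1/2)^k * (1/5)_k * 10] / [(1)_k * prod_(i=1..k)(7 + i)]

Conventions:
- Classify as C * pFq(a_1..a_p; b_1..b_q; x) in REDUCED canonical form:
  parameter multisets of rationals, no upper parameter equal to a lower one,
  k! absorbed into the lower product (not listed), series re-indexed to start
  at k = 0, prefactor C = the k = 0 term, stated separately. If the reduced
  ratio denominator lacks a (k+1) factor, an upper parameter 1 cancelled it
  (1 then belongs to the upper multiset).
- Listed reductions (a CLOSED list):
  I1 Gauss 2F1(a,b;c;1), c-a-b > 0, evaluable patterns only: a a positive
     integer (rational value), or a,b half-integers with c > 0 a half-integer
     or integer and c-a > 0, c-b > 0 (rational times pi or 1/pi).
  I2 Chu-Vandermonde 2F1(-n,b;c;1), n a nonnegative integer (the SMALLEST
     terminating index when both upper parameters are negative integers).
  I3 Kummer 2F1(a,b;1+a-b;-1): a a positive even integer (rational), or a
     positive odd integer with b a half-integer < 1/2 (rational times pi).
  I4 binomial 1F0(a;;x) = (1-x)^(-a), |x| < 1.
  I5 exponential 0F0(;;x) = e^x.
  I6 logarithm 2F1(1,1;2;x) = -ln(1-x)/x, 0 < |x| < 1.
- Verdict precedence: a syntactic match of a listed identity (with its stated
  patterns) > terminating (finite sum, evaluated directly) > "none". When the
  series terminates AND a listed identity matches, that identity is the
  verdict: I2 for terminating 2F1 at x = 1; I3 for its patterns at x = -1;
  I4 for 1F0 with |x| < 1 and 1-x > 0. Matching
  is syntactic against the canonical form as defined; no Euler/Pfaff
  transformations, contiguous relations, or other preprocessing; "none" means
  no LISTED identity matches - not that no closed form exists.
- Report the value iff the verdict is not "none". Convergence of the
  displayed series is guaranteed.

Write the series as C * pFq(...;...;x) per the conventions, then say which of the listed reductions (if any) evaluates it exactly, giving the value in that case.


Key observation: with t_0 = 10, the lower running product (C = 10) is a rising factorial.
Step ratio: r(k) = (1/2) * (k+1/5) (k+1/2) / [(k+8) (k+1)] - rational in k, leading ratio (1/2); with t_0 = 10, classification follows.

Reduced: x = 1/2, 2F1, upper = {1/5, 1/2}, lower = {8}, C = 10. Verdict: none - at argument 1/2 the multisets {1/5, 1/2} ; {8} match no listed identity.


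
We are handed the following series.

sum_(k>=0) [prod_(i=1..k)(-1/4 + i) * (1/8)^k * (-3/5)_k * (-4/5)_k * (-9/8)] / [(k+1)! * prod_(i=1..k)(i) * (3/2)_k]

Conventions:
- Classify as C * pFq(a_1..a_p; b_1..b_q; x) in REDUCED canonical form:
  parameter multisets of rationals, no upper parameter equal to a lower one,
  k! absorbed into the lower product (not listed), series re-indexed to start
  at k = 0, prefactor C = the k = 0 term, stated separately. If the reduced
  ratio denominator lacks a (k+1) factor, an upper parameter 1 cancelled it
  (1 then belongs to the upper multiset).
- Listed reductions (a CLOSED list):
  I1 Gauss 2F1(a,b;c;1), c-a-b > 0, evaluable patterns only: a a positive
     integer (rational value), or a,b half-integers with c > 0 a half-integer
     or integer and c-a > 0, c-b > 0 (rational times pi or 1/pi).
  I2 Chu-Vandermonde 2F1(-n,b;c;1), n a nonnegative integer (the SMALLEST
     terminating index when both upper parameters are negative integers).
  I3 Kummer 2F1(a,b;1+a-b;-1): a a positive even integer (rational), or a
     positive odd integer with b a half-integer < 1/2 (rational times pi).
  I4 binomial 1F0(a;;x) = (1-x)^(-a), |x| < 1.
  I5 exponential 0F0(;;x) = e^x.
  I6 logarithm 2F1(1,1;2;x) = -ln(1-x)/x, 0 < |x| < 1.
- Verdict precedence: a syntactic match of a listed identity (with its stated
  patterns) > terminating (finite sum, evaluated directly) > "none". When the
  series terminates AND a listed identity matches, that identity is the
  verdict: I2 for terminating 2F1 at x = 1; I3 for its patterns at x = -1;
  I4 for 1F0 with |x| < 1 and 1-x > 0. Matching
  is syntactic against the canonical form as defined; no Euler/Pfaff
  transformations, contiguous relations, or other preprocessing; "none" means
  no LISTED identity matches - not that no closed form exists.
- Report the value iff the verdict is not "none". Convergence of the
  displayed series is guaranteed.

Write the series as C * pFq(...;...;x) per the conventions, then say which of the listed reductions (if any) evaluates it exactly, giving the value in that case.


The series (x = 1/8) is 3F2: upper {-4/5, -3/5, 3/4}, lower {3/2, 2}, prefactor -9/8. Verdict: none (x = 1/8): each listed identity misses the multisets {-4/5, -3/5, 3/4} ; {3/2, 2}.

Key observation: t_0 = -9/8 here, and the running product (prefactor -9/8) telescopes to a rising factorial.
Adjacent-term ratio: r(k) = (1/8) * (k-4/5) (k-3/5) (k+3/4) / [(k+3/2) (k+2) (k+1)] - poly over poly, x = (1/8) from leading terms; C = -9/8 at k = 0.


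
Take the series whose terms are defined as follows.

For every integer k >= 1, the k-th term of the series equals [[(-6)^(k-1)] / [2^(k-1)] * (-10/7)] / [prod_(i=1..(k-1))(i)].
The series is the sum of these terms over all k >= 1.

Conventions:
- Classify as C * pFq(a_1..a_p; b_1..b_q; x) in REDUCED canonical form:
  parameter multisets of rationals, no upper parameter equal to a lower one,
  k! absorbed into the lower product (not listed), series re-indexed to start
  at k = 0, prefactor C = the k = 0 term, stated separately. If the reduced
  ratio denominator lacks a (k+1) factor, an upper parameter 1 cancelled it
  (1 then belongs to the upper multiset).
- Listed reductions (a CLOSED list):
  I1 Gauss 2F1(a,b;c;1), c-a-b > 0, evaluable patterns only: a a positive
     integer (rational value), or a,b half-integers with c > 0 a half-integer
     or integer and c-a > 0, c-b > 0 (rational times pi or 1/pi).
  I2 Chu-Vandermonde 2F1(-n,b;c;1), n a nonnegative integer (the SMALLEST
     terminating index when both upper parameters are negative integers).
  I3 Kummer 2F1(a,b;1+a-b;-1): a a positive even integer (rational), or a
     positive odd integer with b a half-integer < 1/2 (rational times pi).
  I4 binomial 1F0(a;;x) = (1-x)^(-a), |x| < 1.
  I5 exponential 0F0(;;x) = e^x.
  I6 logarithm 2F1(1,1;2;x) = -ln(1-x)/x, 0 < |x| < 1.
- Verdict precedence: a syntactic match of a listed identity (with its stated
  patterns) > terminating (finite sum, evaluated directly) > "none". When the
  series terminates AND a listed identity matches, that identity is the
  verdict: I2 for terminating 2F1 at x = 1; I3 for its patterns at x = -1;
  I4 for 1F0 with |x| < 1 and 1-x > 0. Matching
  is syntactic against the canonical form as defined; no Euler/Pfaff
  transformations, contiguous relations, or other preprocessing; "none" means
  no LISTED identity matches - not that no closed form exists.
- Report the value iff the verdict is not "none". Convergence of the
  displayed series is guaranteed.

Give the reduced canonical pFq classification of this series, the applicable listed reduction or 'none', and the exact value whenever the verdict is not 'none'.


The series (x = -3) is 0F0: upper {-}, lower {-}, prefactor -10/7. Verdict: the exponential series (I5) fires (the 0F0 exponential series at x = -3). Sum: (-10/7) * e^(-3).

Structural cue: from the first term -10/7: the product of the first k integers (prefactor -10/7) is k!.
Term ratio: r(k) = (-3) * 1 / [(k+1)] - rational in k. x = (-3); t_0 = -10/7; negate the roots.


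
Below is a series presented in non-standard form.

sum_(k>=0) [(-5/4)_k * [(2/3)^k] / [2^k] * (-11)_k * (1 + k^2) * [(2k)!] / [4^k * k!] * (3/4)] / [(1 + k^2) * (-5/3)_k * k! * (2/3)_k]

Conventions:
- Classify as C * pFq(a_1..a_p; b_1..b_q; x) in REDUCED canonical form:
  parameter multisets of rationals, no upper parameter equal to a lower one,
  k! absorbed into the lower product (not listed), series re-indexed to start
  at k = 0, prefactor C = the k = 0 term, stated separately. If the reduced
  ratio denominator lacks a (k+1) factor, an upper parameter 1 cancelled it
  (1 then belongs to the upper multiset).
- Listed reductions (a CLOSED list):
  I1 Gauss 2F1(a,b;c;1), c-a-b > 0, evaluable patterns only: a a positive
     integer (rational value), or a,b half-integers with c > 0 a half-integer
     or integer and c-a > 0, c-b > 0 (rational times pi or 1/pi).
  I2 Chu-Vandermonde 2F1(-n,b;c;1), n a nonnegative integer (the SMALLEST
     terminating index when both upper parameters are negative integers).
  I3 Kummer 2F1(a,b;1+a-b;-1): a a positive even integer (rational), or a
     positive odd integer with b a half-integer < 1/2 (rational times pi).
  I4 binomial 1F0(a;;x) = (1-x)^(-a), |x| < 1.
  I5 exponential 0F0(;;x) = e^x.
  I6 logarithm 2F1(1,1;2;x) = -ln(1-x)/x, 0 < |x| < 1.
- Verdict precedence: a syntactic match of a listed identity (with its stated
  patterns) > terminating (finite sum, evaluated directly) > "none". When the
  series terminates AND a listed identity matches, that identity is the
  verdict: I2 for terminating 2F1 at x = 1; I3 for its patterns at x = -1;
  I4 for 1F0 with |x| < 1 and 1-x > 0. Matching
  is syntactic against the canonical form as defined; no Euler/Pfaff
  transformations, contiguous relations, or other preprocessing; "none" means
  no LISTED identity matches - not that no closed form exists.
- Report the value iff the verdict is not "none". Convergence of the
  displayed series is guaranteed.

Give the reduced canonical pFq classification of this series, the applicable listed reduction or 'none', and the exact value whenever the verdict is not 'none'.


Classification (C = 3/4): 3F2 with upper {-11, -5/4, 1/2}, lower {-5/3, 2/3}, argument x = 1/3. Verdict: terminating - upper -11 stops the sum at k = 11; the 12 terms are added exactly. Its exact value is -3739745218234460817093/4618171201890801418240.

The tell: from the first term 3/4: the (2k)!/(4^k k!) block (C = 3/4, x = 1/3) is the Pochhammer (1/2)_k.
Term ratio: r(k) = (1/3) * (k-11) (k-5/4) (k+1/2) / [(k-5/3) (k+2/3) (k+1)] ; factor over Q: parameters, x = (1/3), and C = 3/4.


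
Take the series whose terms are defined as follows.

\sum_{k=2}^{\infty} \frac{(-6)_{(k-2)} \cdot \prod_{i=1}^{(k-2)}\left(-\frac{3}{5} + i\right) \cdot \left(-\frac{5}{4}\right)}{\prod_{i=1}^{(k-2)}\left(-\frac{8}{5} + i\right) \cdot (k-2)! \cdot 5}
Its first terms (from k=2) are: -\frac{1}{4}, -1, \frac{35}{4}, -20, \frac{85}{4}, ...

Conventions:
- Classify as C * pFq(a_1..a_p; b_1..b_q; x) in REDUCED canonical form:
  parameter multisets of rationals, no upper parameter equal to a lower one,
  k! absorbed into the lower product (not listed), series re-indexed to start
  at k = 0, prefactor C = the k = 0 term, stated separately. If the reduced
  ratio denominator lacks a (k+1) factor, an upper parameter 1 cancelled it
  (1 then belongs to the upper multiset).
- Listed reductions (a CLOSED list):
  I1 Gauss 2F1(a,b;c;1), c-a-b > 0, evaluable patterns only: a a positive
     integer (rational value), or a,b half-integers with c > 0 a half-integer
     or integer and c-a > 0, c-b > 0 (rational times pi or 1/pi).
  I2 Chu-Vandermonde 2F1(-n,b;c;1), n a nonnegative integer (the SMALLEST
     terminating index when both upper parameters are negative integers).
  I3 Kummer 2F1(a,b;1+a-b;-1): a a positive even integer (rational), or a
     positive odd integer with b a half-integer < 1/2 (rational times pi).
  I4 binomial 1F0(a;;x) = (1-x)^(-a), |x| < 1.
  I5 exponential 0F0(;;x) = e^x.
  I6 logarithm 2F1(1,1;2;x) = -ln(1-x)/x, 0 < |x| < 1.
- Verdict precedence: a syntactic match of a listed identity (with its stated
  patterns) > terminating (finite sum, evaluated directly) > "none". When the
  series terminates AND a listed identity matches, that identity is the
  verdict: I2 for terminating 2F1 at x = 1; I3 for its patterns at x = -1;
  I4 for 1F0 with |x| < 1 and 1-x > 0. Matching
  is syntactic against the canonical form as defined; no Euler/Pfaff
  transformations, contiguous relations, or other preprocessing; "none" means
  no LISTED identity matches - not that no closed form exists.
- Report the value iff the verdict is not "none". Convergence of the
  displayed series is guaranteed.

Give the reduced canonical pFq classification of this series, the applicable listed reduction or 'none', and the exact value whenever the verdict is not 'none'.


Reduced: x = 1, 2F1, upper = {-6, \frac{2}{5}}, lower = {-\frac{3}{5}}, C = -\frac{1}{4}. Verdict: this is Vandermonde's identity (I2) (terminating 2F1 at x = 1 with n = 6, b = 2/5, c = -\frac{3}{5}). Its exact value is 0.

Key observation: t_0 = -\frac{1}{4} here, and the constant factors (C = -1/4) combine into one prefactor.
Consecutive-term ratio: r(k) = 1 * (k-6) (k+\frac{2}{5}) / [(k-\frac{3}{5}) (k+1)] - rational in k, leading ratio 1; with t_0 = -\frac{1}{4}, classification follows.


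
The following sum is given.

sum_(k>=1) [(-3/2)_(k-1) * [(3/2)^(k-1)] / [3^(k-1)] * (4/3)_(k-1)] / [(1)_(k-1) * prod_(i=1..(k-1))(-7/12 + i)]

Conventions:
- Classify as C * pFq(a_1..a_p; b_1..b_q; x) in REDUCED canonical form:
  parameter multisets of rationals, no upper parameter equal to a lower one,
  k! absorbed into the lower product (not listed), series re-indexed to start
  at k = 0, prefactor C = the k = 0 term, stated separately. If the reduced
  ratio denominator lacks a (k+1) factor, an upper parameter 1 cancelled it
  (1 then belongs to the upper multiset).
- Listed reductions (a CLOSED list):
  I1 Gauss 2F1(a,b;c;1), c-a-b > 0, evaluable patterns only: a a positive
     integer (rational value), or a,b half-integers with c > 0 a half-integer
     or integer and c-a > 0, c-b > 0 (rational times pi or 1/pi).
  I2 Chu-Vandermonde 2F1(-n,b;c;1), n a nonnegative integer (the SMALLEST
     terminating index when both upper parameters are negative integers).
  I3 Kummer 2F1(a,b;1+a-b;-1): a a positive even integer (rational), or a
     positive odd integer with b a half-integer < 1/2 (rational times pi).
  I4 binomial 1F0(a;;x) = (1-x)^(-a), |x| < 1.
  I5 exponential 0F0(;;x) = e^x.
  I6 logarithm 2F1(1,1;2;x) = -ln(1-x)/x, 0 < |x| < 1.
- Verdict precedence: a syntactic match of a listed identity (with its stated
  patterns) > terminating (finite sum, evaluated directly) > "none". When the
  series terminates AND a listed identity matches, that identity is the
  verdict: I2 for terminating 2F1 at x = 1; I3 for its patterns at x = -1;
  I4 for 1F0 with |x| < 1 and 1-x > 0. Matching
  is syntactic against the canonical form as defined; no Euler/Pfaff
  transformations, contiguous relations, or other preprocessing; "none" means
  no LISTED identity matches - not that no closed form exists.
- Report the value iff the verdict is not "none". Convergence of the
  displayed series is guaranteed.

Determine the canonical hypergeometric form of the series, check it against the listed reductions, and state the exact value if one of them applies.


Reduced: x = 1/2, 2F1, upper = {-3/2, 4/3}, lower = {5/12}, C = 1. Verdict: none - this 2F1 at x = 1/2 matches no listed pattern, and upper {-3/2, 4/3} holds no stopper.

Structural cue: t_0 = 1 here, and (1)_k (C = 1) is k! itself.
Term ratio: r(k) = (1/2) * (k-3/2) (k+4/3) / [(k+5/12) (k+1)] - rational; roots negated = parameters, x = (1/2), C = 1.


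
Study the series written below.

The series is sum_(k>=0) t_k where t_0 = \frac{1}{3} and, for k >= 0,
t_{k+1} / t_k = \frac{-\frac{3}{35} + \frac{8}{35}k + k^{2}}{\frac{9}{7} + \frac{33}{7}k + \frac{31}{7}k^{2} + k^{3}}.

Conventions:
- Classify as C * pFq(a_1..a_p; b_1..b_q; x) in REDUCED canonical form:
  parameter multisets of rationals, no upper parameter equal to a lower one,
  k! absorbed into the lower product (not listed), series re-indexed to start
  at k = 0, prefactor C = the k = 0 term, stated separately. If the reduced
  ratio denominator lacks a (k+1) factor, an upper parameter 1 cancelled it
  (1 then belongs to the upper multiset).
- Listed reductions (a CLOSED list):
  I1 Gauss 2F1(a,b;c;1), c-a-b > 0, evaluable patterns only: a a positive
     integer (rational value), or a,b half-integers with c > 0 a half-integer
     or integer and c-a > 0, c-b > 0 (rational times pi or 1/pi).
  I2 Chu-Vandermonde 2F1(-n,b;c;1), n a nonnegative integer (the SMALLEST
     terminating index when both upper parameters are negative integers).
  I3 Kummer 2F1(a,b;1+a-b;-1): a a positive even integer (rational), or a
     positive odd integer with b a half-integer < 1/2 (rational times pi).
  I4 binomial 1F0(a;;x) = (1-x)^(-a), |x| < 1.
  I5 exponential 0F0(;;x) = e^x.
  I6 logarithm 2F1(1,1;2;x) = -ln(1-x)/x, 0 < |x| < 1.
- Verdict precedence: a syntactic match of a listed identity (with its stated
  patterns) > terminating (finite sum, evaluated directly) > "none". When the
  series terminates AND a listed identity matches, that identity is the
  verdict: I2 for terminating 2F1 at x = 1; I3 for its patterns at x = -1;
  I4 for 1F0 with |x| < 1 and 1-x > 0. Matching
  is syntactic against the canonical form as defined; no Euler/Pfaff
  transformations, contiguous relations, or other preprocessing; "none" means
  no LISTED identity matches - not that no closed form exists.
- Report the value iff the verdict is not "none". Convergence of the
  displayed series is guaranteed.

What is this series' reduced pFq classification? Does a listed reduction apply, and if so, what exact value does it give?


First insight: x = 1 and the parameter 3/7 appears in both the upper and lower lists and cancels.
Adjacent-term ratio: r(k) = 1 * (k-\frac{1}{5}) / [(k+3) (k+1)] ; factor over Q: parameters, x = 1, and C = \frac{1}{3}.

With C = \frac{1}{3}: the canonical form is 1F1(-\frac{1}{5}; 3; 1). Verdict: none. Every listed pattern misses the 1F1 form at 1, upper {-\frac{1}{5}}.


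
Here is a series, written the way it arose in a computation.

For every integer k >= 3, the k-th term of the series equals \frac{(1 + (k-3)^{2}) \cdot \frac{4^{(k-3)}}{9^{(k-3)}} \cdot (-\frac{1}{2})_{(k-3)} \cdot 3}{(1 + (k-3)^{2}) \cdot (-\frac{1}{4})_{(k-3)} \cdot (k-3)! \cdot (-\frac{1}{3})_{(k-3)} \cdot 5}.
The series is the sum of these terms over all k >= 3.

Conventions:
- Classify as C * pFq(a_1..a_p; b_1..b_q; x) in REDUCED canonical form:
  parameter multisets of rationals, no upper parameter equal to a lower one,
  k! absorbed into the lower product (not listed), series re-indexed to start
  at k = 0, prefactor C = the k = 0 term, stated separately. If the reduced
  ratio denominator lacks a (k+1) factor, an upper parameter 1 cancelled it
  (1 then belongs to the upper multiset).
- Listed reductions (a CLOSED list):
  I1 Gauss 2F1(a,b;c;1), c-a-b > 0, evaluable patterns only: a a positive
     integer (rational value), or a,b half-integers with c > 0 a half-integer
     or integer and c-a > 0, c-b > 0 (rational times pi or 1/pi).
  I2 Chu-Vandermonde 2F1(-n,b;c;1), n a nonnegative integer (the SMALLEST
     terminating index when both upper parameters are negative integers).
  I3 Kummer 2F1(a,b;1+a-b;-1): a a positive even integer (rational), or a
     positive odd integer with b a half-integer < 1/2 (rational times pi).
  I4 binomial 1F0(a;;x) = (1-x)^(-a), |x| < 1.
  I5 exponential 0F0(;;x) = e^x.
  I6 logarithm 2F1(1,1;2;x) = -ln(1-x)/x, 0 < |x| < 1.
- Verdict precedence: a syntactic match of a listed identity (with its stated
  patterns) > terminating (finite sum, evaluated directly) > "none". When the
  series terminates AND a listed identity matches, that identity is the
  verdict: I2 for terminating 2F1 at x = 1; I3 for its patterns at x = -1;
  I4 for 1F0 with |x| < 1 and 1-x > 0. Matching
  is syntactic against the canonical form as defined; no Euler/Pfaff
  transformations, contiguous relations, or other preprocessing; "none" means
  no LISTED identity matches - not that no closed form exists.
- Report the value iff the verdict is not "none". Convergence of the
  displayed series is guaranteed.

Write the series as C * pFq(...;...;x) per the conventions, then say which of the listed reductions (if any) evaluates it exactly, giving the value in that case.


At argument \frac{4}{9}: a 1F2 with upper {-\frac{1}{2}}, lower {-\frac{1}{3}, -\frac{1}{4}}, scaled by C = \frac{3}{5}. Verdict: none (x = \frac{4}{9}): each listed identity misses the multisets {-\frac{1}{2}} ; {-\frac{1}{3}, -\frac{1}{4}}.

Structural cue: from the first term \frac{3}{5}: striking the common factor k^2 + 1 reduces the term (C = 3/5, x = 4/9).
Adjacent-term ratio: r(k) = \frac{4}{9} * (k-\frac{1}{2}) / [(k-\frac{1}{3}) (k-\frac{1}{4}) (k+1)] ; factor over Q: parameters, x = \frac{4}{9}, and C = \frac{3}{5}.


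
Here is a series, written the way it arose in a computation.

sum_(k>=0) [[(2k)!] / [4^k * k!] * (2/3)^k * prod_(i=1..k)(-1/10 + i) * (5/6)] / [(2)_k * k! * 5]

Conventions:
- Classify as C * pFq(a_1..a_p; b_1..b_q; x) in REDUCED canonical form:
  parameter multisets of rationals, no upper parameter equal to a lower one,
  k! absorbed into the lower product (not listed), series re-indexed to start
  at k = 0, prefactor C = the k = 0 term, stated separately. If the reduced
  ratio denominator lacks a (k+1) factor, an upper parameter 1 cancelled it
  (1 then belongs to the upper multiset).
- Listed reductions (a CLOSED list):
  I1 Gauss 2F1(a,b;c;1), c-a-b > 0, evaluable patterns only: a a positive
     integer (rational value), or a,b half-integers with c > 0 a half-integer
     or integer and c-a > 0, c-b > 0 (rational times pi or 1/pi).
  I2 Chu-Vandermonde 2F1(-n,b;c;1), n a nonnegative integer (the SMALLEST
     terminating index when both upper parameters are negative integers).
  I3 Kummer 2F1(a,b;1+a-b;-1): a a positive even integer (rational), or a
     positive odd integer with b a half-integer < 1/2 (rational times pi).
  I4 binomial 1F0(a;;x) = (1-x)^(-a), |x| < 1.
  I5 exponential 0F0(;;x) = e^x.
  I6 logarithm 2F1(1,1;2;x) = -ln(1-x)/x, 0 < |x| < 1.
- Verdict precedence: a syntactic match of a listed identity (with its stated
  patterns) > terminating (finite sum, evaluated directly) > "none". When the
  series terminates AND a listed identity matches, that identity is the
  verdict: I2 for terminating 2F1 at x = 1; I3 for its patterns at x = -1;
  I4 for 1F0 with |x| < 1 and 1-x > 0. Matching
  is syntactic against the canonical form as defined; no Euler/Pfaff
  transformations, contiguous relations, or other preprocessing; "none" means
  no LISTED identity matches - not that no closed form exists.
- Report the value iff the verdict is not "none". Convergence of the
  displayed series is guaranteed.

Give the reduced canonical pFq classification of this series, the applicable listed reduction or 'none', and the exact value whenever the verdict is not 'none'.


Canonical form: C = 1/6 times 2F1 with upper {1/2, 9/10}, lower {2}, x = 2/3. Verdict: none (x = 2/3): each listed identity misses the multisets {1/2, 9/10} ; {2}.

The tell: from the first term 1/6: the (2k)!/(4^k k!) block (prefactor 1/6) is the Pochhammer (1/2)_k.
Ratio: r(k) = (2/3) * (k+1/2) (k+9/10) / [(k+2) (k+1)] - rational; roots negated = parameters, x = (2/3), C = 1/6.


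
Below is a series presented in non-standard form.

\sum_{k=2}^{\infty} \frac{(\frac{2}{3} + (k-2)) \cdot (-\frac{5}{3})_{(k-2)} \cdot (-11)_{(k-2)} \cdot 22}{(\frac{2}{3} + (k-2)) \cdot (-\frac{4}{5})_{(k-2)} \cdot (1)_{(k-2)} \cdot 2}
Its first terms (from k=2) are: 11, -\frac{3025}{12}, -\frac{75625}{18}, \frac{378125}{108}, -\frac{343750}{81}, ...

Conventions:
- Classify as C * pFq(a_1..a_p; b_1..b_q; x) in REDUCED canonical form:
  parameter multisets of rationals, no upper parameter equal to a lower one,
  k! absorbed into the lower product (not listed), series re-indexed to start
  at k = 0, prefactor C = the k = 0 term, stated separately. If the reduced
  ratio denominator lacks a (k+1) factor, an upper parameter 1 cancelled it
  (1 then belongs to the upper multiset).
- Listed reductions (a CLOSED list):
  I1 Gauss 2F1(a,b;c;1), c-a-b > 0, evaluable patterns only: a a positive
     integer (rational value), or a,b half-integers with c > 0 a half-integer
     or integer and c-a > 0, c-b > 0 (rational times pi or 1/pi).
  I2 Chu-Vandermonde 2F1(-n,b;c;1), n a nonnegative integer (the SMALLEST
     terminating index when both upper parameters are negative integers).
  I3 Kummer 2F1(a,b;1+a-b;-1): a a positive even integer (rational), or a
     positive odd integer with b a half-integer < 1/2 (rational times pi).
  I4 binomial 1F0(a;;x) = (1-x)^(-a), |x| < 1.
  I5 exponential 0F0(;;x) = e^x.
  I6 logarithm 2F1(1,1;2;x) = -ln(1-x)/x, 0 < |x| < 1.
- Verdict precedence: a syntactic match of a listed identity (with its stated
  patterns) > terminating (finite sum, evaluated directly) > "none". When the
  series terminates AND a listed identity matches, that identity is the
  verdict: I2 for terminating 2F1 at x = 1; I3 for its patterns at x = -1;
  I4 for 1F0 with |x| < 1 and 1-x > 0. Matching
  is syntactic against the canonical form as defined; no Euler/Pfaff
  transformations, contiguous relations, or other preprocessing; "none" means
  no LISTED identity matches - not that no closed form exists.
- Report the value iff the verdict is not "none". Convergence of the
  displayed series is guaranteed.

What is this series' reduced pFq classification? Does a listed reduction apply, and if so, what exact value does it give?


Key observation: from the first term 11: (1)_k (C = 11) is k! itself.
Step ratio: r(k) = 1 * (k-11) (k-\frac{5}{3}) / [(k-\frac{4}{5}) (k+1)] - rational; roots negated = parameters, x = 1, C = 11.

The series (x = 1) is 2F1: upper {-11, -\frac{5}{3}}, lower {-\frac{4}{5}}, prefactor 11. Verdict: Vandermonde's identity (I2) matches (terminating 2F1 at x = 1 with n = 11, b = -5/3, c = -\frac{4}{5}). Its exact value is -\frac{4881038177472611}{1677846393324}.


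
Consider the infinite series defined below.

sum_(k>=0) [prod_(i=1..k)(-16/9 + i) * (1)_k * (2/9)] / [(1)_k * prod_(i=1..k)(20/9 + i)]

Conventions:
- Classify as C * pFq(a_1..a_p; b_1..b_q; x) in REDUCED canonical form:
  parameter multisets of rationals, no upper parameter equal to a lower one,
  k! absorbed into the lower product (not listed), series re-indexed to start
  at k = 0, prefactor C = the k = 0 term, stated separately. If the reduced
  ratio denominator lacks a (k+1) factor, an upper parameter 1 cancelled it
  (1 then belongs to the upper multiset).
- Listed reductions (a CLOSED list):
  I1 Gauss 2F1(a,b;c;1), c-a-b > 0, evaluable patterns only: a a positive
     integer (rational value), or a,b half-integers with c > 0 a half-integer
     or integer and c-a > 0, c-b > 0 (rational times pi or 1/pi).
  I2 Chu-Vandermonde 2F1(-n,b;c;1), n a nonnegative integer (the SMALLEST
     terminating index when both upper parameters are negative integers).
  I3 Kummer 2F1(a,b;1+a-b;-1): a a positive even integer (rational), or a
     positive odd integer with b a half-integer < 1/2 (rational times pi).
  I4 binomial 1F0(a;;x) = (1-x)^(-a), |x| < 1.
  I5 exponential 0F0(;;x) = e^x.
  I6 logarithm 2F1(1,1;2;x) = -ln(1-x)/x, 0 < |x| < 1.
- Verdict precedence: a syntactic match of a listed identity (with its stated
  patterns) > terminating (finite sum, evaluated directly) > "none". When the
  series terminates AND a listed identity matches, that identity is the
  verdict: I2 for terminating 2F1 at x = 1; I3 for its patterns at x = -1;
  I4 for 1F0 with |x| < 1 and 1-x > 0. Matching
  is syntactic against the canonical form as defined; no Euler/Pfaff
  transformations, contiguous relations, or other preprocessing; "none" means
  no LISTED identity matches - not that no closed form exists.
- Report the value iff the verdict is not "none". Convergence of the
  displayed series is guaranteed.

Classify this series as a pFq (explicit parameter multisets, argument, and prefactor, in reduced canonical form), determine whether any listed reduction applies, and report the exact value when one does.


Reduced: x = 1, 2F1, upper = {-7/9, 1}, lower = {29/9}, C = 2/9. Verdict (x = 1): the Gauss summation I1 applies (x = 1: the Gamma ratio telescopes since c-a-b = 3 > 0 and a = 1 in Z>0). Sum: 40/243.

Key observation: x = 1 and the running product (prefactor 2/9) telescopes to a rising factorial.
Term ratio: r(k) = 1 * (k-7/9) (k+1) / [(k+29/9) (k+1)] - rational; roots negated = parameters, x = 1, C = 2/9.


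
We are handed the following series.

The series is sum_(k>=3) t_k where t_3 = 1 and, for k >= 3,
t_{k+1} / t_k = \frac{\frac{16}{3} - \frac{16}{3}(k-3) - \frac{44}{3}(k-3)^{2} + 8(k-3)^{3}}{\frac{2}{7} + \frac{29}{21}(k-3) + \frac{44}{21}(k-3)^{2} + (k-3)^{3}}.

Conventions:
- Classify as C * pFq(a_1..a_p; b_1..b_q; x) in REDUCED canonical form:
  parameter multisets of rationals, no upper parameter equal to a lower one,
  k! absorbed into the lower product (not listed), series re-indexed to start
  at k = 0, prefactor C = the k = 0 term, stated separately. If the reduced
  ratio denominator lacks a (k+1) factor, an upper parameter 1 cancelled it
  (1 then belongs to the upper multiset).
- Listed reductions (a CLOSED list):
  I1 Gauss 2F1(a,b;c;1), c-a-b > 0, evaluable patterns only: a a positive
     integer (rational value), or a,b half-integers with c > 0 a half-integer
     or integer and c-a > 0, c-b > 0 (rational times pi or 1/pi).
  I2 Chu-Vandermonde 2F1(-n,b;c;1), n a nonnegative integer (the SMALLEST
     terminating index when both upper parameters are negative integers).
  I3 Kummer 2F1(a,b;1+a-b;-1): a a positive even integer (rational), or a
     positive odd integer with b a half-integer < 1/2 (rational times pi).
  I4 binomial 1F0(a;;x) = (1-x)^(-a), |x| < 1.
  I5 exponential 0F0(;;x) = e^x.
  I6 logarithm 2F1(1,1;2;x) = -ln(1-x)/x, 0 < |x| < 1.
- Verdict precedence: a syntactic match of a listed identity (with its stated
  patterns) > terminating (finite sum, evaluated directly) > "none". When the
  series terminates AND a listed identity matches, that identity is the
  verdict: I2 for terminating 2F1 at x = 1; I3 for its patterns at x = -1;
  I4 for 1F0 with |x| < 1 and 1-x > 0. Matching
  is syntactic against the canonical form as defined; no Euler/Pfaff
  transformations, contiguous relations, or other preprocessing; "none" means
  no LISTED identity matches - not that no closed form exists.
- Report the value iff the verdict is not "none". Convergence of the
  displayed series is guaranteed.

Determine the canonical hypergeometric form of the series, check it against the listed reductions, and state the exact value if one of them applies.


x = 8 here; the reduced form reads 2F1, upper {-2, -\frac{1}{2}}, lower {\frac{3}{7}}, C = 1. Verdict: terminating - upper parameter -2 makes this a finite sum (last index 2), evaluated exactly. Hence: -\frac{97}{15}.

The tell: x = 8 and roots of the ratio polynomials (C = 1) are the negated parameters.
Ratio: r(k) = 8 * (k-2) (k-\frac{1}{2}) / [(k+\frac{3}{7}) (k+1)] - rational in k, leading ratio 8; with t_0 = 1, classification follows.


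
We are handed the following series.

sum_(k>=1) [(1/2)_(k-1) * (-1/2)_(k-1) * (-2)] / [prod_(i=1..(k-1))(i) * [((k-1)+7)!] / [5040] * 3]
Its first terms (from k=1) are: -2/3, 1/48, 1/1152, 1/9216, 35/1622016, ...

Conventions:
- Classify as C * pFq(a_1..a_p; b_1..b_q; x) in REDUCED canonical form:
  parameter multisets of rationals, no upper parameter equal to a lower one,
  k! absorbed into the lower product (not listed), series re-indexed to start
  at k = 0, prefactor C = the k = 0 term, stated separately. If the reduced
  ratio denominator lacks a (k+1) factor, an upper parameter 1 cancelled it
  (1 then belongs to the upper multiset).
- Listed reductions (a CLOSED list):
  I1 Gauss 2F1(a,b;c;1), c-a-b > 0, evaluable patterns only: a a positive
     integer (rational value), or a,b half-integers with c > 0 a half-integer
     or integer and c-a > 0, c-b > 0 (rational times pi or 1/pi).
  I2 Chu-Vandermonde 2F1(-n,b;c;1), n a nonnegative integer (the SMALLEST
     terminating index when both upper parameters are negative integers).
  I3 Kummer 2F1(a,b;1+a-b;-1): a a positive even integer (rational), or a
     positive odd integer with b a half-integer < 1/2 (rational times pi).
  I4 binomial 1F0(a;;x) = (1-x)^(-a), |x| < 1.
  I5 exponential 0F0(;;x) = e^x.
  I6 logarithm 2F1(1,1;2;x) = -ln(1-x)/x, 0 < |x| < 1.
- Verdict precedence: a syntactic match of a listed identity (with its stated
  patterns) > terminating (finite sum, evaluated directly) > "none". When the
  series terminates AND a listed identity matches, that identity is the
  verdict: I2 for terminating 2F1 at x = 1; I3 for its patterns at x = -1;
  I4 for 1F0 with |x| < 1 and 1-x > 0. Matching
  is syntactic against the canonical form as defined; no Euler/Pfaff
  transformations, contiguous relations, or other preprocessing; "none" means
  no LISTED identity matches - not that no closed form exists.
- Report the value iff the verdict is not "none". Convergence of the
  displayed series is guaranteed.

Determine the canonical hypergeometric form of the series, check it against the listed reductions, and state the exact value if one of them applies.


Structural cue: t_0 = -2/3 here, and the product of the first k integers (C = -2/3) is k!.
Term ratio: r(k) = 1 * (k-1/2) (k+1/2) / [(k+8) (k+1)] - rational; roots negated = parameters, x = 1, C = -2/3.

At argument 1: a 2F1 with upper {-1/2, 1/2}, lower {8}, scaled by C = -2/3. Verdict: the half-integer Gauss pattern (I1) matches (x = 1; upper {-1/2, 1/2} half-integers, c = 8 in the evaluable pattern). Hence: (-16777216/8281845) / pi.
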